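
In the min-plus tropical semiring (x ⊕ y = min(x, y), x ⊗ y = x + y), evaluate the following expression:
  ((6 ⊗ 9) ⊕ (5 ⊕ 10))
((6 ⊗ 9) ⊕ (5 ⊕ 10)) = 5

Expand innermost to outermost. Recall ⊕ takes the minimum of its arguments and ⊗ takes their sum. Working out the expression ((6 ⊗ 9) ⊕ (5 ⊕ 10)) gives 5.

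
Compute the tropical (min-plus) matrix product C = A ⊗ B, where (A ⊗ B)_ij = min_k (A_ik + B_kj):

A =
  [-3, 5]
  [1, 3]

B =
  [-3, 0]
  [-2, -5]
A ⊗ B =
  [-6, -3]
  [-2, -2]

Apply the min-plus product entry-by-entry:
  C[0][0] = min over k of (A[0][0] + B[0][0] = -3 + -3 = -6, A[0][1] + B[1][0] = 5 + -2 = 3) = -6 (attained at k = 0)
  C[0][1] = min over k of (A[0][0] + B[0][1] = -3 + 0 = -3, A[0][1] + B[1][1] = 5 + -5 = 0) = -3 (attained at k = 0)
  C[1][0] = min over k of (A[1][0] + B[0][0] = 1 + -3 = -2, A[1][1] + B[1][0] = 3 + -2 = 1) = -2 (attained at k = 0)
  C[1][1] = min over k of (A[1][0] + B[0][1] = 1 + 0 = 1, A[1][1] + B[1][1] = 3 + -5 = -2) = -2 (attained at k = 1)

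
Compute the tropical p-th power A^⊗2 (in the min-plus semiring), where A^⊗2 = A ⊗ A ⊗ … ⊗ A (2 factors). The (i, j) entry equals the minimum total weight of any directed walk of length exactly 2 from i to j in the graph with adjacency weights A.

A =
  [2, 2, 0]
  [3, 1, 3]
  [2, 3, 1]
A^⊗2 =
  [2, 3, 1]
  [4, 2, 3]
  [3, 4, 2]

Each entry (A^⊗2)_ij equals the minimum over all length-2 walks i = v_0 → v_1 → … → v_2 = j of Σ_t A[v_t][v_{t+1}]. For example, for (i, j) = (0, 2) we minimise over 3 possible intermediate vertex sequences; the minimum is 1, attained along the walk 0 → 2 → 2.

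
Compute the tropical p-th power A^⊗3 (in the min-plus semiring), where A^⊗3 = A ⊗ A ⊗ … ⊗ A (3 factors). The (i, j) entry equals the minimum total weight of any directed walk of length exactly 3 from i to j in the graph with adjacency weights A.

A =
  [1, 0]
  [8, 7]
A^⊗3 =
  [3, 2]
  [10, 9]

Each entry (A^⊗3)_ij equals the minimum over all length-3 walks i = v_0 → v_1 → … → v_3 = j of Σ_t A[v_t][v_{t+1}]. For example, for (i, j) = (0, 1) we minimise over 4 possible intermediate vertex sequences; the minimum is 2, attained along the walk 0 → 0 → 0 → 1.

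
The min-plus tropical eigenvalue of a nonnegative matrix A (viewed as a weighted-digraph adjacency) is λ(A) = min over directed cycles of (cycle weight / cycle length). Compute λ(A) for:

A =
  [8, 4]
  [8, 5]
λ(A) = 5

Enumerate directed cycles and compute their means (weight / length). Sample:
  cycle 0 → 0: weight = 8, length = 1, mean = 8/1 ≈ 8.000
  cycle 1 → 1: weight = 5, length = 1, mean = 5/1 ≈ 5.000
  cycle 0 → 1 → 0: weight = 12, length = 2, mean = 12/2 ≈ 6.000
  cycle 1 → 0 → 1: weight = 12, length = 2, mean = 12/2 ≈ 6.000
Minimum mean = 5.000, attained e.g. along the cycle 1 → 1 with weight 5 and length 1. So λ(A) = 5/1 = 5.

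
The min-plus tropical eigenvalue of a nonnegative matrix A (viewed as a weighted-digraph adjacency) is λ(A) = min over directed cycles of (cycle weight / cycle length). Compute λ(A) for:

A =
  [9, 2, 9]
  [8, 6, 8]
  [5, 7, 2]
λ(A) = 2

Enumerate directed cycles and compute their means (weight / length). Sample:
  cycle 0 → 0: weight = 9, length = 1, mean = 9/1 ≈ 9.000
  cycle 1 → 1: weight = 6, length = 1, mean = 6/1 ≈ 6.000
  cycle 2 → 2: weight = 2, length = 1, mean = 2/1 ≈ 2.000
  cycle 0 → 1 → 0: weight = 10, length = 2, mean = 10/2 ≈ 5.000
  cycle 0 → 2 → 0: weight = 14, length = 2, mean = 14/2 ≈ 7.000
  cycle 1 → 0 → 1: weight = 10, length = 2, mean = 10/2 ≈ 5.000
Minimum mean = 2.000, attained e.g. along the cycle 2 → 2 with weight 2 and length 1. So λ(A) = 2/1 = 2.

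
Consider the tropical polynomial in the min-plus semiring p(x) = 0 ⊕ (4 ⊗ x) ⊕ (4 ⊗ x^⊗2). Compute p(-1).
p(-1) = 0

A tropical monomial a ⊗ x^⊗i evaluates to a + i · x. Evaluating each term at x = -1:
  Term 0 contributes 0 + 0 · -1 = 0
  Term 1 contributes 4 + 1 · -1 = 3
  Term 2 contributes 4 + 2 · -1 = 2
p(-1) = ⊕ of these = min[0, 3, 2] = 0.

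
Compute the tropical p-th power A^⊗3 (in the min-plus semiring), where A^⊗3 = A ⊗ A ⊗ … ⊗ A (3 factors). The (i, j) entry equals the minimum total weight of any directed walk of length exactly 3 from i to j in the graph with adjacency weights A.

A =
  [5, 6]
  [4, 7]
A^⊗3 =
  [15, 16]
  [14, 15]

Each entry (A^⊗3)_ij equals the minimum over all length-3 walks i = v_0 → v_1 → … → v_3 = j of Σ_t A[v_t][v_{t+1}]. For example, for (i, j) = (0, 1) we minimise over 4 possible intermediate vertex sequences; the minimum is 16, attained along the walk 0 → 0 → 0 → 1.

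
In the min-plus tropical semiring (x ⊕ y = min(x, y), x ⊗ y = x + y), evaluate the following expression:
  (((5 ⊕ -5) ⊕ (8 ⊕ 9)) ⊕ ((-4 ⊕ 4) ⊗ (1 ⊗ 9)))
(((5 ⊕ -5) ⊕ (8 ⊕ 9)) ⊕ ((-4 ⊕ 4) ⊗ (1 ⊗ 9))) = -5

Expand innermost to outermost. Recall ⊕ takes the minimum of its arguments and ⊗ takes their sum. Working out the expression (((5 ⊕ -5) ⊕ (8 ⊕ 9)) ⊕ ((-4 ⊕ 4) ⊗ (1 ⊗ 9))) gives -5.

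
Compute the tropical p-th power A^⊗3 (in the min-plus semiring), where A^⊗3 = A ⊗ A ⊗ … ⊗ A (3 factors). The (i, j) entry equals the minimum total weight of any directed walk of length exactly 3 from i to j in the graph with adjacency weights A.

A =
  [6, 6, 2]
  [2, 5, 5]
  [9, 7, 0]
A^⊗3 =
  [11, 9, 2]
  [10, 11, 4]
  [9, 7, 0]

Each entry (A^⊗3)_ij equals the minimum over all length-3 walks i = v_0 → v_1 → … → v_3 = j of Σ_t A[v_t][v_{t+1}]. For example, for (i, j) = (0, 2) we minimise over 9 possible intermediate vertex sequences; the minimum is 2, attained along the walk 0 → 2 → 2 → 2.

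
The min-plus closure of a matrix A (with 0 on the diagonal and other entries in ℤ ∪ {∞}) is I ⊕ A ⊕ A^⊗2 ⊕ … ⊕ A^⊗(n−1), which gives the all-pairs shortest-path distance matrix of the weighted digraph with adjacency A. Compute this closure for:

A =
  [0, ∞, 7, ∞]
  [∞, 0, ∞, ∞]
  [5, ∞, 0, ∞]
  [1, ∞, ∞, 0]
Closure =
  [0, ∞, 7, ∞]
  [∞, 0, ∞, ∞]
  [5, ∞, 0, ∞]
  [1, ∞, 8, 0]

This is the Floyd-Warshall all-pairs shortest-path computation. For each intermediate vertex k = 0, 1, …, 3, update dist[i][j] ← min(dist[i][j], dist[i][k] + dist[k][j]). The final matrix gives, for each (i, j), the minimum total weight of any directed path from i to j (possibly empty when i = j).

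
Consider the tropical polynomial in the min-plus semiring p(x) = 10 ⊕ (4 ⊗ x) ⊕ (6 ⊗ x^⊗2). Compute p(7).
p(7) = 10

A tropical monomial a ⊗ x^⊗i evaluates to a + i · x. Evaluating each term at x = 7:
  Term 0 contributes 10 + 0 · 7 = 10
  Term 1 contributes 4 + 1 · 7 = 11
  Term 2 contributes 6 + 2 · 7 = 20
p(7) = ⊕ of these = min[10, 11, 20] = 10.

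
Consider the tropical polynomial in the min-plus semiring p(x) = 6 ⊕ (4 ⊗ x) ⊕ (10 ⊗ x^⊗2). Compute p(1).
p(1) = 5

A tropical monomial a ⊗ x^⊗i evaluates to a + i · x. Evaluating each term at x = 1:
  Term 0 contributes 6 + 0 · 1 = 6
  Term 1 contributes 4 + 1 · 1 = 5
  Term 2 contributes 10 + 2 · 1 = 12
p(1) = ⊕ of these = min[6, 5, 12] = 5.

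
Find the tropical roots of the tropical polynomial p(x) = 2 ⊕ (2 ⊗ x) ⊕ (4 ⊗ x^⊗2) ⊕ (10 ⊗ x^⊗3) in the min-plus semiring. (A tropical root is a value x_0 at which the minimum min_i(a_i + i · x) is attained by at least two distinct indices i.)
Roots: {-6, -2, 0}

Each tropical root is a break point of the lower envelope of the lines y = a_i + i · x (there are 4 lines, with slopes 0, 1, ..., 3). Only the lines that attain the minimum somewhere contribute to roots; other lines are dominated. Here the surviving (envelope) indices are i = 3, i = 2, i = 1, i = 0.
Intersections between consecutive envelope lines give the roots: for adjacent envelope indices i < j the intersection is x = (a_i − a_j) / (j − i). Reading off the sorted break points: {-6, -2, 0}.
Verification: at each break x_0, at least two indices attain the minimum of min_i(a_i + i · x_0).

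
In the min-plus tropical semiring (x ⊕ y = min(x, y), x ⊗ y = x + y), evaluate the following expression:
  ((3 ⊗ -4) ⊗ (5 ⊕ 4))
((3 ⊗ -4) ⊗ (5 ⊕ 4)) = 3

Expand innermost to outermost. Recall ⊕ takes the minimum of its arguments and ⊗ takes their sum. Working out the expression ((3 ⊗ -4) ⊗ (5 ⊕ 4)) gives 3.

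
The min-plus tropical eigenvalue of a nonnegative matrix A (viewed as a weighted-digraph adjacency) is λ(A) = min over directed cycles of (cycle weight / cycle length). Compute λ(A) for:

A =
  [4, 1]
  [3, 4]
λ(A) = 2

Enumerate directed cycles and compute their means (weight / length). Sample:
  cycle 0 → 0: weight = 4, length = 1, mean = 4/1 ≈ 4.000
  cycle 1 → 1: weight = 4, length = 1, mean = 4/1 ≈ 4.000
  cycle 0 → 1 → 0: weight = 4, length = 2, mean = 4/2 ≈ 2.000
  cycle 1 → 0 → 1: weight = 4, length = 2, mean = 4/2 ≈ 2.000
Minimum mean = 2.000, attained e.g. along the cycle 0 → 1 → 0 with weight 4 and length 2. So λ(A) = 4/2 = 2.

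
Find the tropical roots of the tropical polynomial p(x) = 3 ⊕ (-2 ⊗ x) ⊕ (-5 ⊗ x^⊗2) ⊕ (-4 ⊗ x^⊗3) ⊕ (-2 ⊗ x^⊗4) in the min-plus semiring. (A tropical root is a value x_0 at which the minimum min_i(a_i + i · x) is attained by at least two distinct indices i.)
Roots: {-2, -1, 3, 5}

Each tropical root is a break point of the lower envelope of the lines y = a_i + i · x (there are 5 lines, with slopes 0, 1, ..., 4). Only the lines that attain the minimum somewhere contribute to roots; other lines are dominated. Here the surviving (envelope) indices are i = 4, i = 3, i = 2, i = 1, i = 0.
Intersections between consecutive envelope lines give the roots: for adjacent envelope indices i < j the intersection is x = (a_i − a_j) / (j − i). Reading off the sorted break points: {-2, -1, 3, 5}.
Verification: at each break x_0, at least two indices attain the minimum of min_i(a_i + i · x_0).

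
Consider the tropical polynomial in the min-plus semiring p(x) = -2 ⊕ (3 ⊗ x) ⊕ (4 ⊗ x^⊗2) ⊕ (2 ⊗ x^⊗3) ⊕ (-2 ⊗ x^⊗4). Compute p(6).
p(6) = -2

A tropical monomial a ⊗ x^⊗i evaluates to a + i · x. Evaluating each term at x = 6:
  Term 0 contributes -2 + 0 · 6 = -2
  Term 1 contributes 3 + 1 · 6 = 9
  Term 2 contributes 4 + 2 · 6 = 16
  Term 3 contributes 2 + 3 · 6 = 20
  Term 4 contributes -2 + 4 · 6 = 22
p(6) = ⊕ of these = min[-2, 9, 16, 20, 22] = -2.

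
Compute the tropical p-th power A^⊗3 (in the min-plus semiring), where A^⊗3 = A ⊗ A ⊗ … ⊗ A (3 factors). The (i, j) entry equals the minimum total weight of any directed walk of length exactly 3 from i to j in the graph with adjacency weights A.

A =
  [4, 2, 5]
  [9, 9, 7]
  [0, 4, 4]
A^⊗3 =
  [9, 7, 10]
  [11, 9, 12]
  [5, 6, 9]

Each entry (A^⊗3)_ij equals the minimum over all length-3 walks i = v_0 → v_1 → … → v_3 = j of Σ_t A[v_t][v_{t+1}]. For example, for (i, j) = (0, 2) we minimise over 9 possible intermediate vertex sequences; the minimum is 10, attained along the walk 0 → 2 → 0 → 2.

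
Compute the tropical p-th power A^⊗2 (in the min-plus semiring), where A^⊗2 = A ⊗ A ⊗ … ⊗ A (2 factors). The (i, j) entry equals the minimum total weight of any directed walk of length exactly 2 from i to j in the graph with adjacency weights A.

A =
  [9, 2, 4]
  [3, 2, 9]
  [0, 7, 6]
A^⊗2 =
  [4, 4, 10]
  [5, 4, 7]
  [6, 2, 4]

Each entry (A^⊗2)_ij equals the minimum over all length-2 walks i = v_0 → v_1 → … → v_2 = j of Σ_t A[v_t][v_{t+1}]. For example, for (i, j) = (0, 2) we minimise over 3 possible intermediate vertex sequences; the minimum is 10, attained along the walk 0 → 2 → 2.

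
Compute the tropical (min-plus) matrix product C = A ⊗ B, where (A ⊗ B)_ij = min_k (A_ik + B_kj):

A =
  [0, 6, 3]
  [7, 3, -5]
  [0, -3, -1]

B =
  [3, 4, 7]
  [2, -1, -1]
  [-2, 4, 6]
A ⊗ B =
  [1, 4, 5]
  [-7, -1, 1]
  [-3, -4, -4]

Apply the min-plus product entry-by-entry:
  C[0][0] = min over k of (A[0][0] + B[0][0] = 0 + 3 = 3, A[0][1] + B[1][0] = 6 + 2 = 8, A[0][2] + B[2][0] = 3 + -2 = 1) = 1 (attained at k = 2)
  C[0][1] = min over k of (A[0][0] + B[0][1] = 0 + 4 = 4, A[0][1] + B[1][1] = 6 + -1 = 5, A[0][2] + B[2][1] = 3 + 4 = 7) = 4 (attained at k = 0)
  C[0][2] = min over k of (A[0][0] + B[0][2] = 0 + 7 = 7, A[0][1] + B[1][2] = 6 + -1 = 5, A[0][2] + B[2][2] = 3 + 6 = 9) = 5 (attained at k = 1)
  C[1][0] = min over k of (A[1][0] + B[0][0] = 7 + 3 = 10, A[1][1] + B[1][0] = 3 + 2 = 5, A[1][2] + B[2][0] = -5 + -2 = -7) = -7 (attained at k = 2)
  C[1][1] = min over k of (A[1][0] + B[0][1] = 7 + 4 = 11, A[1][1] + B[1][1] = 3 + -1 = 2, A[1][2] + B[2][1] = -5 + 4 = -1) = -1 (attained at k = 2)
  C[1][2] = min over k of (A[1][0] + B[0][2] = 7 + 7 = 14, A[1][1] + B[1][2] = 3 + -1 = 2, A[1][2] + B[2][2] = -5 + 6 = 1) = 1 (attained at k = 2)
  C[2][0] = min over k of (A[2][0] + B[0][0] = 0 + 3 = 3, A[2][1] + B[1][0] = -3 + 2 = -1, A[2][2] + B[2][0] = -1 + -2 = -3) = -3 (attained at k = 2)
  C[2][1] = min over k of (A[2][0] + B[0][1] = 0 + 4 = 4, A[2][1] + B[1][1] = -3 + -1 = -4, A[2][2] + B[2][1] = -1 + 4 = 3) = -4 (attained at k = 1)
  C[2][2] = min over k of (A[2][0] + B[0][2] = 0 + 7 = 7, A[2][1] + B[1][2] = -3 + -1 = -4, A[2][2] + B[2][2] = -1 + 6 = 5) = -4 (attained at k = 1)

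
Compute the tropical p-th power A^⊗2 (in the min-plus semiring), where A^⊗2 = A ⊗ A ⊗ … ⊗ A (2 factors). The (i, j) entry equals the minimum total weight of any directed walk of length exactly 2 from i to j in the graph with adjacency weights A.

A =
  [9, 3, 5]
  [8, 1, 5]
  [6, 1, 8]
A^⊗2 =
  [11, 4, 8]
  [9, 2, 6]
  [9, 2, 6]

Each entry (A^⊗2)_ij equals the minimum over all length-2 walks i = v_0 → v_1 → … → v_2 = j of Σ_t A[v_t][v_{t+1}]. For example, for (i, j) = (0, 2) we minimise over 3 possible intermediate vertex sequences; the minimum is 8, attained along the walk 0 → 1 → 2.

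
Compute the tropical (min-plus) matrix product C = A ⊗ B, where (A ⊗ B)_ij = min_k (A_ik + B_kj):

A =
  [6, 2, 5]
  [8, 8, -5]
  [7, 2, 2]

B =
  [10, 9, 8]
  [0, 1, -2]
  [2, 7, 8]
A ⊗ B =
  [2, 3, 0]
  [-3, 2, 3]
  [2, 3, 0]

Apply the min-plus product entry-by-entry:
  C[0][0] = min over k of (A[0][0] + B[0][0] = 6 + 10 = 16, A[0][1] + B[1][0] = 2 + 0 = 2, A[0][2] + B[2][0] = 5 + 2 = 7) = 2 (attained at k = 1)
  C[0][1] = min over k of (A[0][0] + B[0][1] = 6 + 9 = 15, A[0][1] + B[1][1] = 2 + 1 = 3, A[0][2] + B[2][1] = 5 + 7 = 12) = 3 (attained at k = 1)
  C[0][2] = min over k of (A[0][0] + B[0][2] = 6 + 8 = 14, A[0][1] + B[1][2] = 2 + -2 = 0, A[0][2] + B[2][2] = 5 + 8 = 13) = 0 (attained at k = 1)
  C[1][0] = min over k of (A[1][0] + B[0][0] = 8 + 10 = 18, A[1][1] + B[1][0] = 8 + 0 = 8, A[1][2] + B[2][0] = -5 + 2 = -3) = -3 (attained at k = 2)
  C[1][1] = min over k of (A[1][0] + B[0][1] = 8 + 9 = 17, A[1][1] + B[1][1] = 8 + 1 = 9, A[1][2] + B[2][1] = -5 + 7 = 2) = 2 (attained at k = 2)
  C[1][2] = min over k of (A[1][0] + B[0][2] = 8 + 8 = 16, A[1][1] + B[1][2] = 8 + -2 = 6, A[1][2] + B[2][2] = -5 + 8 = 3) = 3 (attained at k = 2)
  C[2][0] = min over k of (A[2][0] + B[0][0] = 7 + 10 = 17, A[2][1] + B[1][0] = 2 + 0 = 2, A[2][2] + B[2][0] = 2 + 2 = 4) = 2 (attained at k = 1)
  C[2][1] = min over k of (A[2][0] + B[0][1] = 7 + 9 = 16, A[2][1] + B[1][1] = 2 + 1 = 3, A[2][2] + B[2][1] = 2 + 7 = 9) = 3 (attained at k = 1)
  C[2][2] = min over k of (A[2][0] + B[0][2] = 7 + 8 = 15, A[2][1] + B[1][2] = 2 + -2 = 0, A[2][2] + B[2][2] = 2 + 8 = 10) = 0 (attained at k = 1)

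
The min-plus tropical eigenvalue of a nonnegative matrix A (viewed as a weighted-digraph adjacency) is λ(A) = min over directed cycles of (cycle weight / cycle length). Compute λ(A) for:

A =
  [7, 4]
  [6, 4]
λ(A) = 4

Enumerate directed cycles and compute their means (weight / length). Sample:
  cycle 0 → 0: weight = 7, length = 1, mean = 7/1 ≈ 7.000
  cycle 1 → 1: weight = 4, length = 1, mean = 4/1 ≈ 4.000
  cycle 0 → 1 → 0: weight = 10, length = 2, mean = 10/2 ≈ 5.000
  cycle 1 → 0 → 1: weight = 10, length = 2, mean = 10/2 ≈ 5.000
Minimum mean = 4.000, attained e.g. along the cycle 1 → 1 with weight 4 and length 1. So λ(A) = 4/1 = 4.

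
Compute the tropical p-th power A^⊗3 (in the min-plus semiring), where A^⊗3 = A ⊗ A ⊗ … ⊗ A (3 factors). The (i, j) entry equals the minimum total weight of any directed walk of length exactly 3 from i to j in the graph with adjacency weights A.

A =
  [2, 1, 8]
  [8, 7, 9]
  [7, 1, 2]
A^⊗3 =
  [6, 5, 12]
  [12, 11, 13]
  [11, 5, 6]

Each entry (A^⊗3)_ij equals the minimum over all length-3 walks i = v_0 → v_1 → … → v_3 = j of Σ_t A[v_t][v_{t+1}]. For example, for (i, j) = (0, 2) we minimise over 9 possible intermediate vertex sequences; the minimum is 12, attained along the walk 0 → 0 → 0 → 2.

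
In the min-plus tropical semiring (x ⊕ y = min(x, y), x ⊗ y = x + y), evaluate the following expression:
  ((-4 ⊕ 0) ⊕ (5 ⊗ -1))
((-4 ⊕ 0) ⊕ (5 ⊗ -1)) = -4

Expand innermost to outermost. Recall ⊕ takes the minimum of its arguments and ⊗ takes their sum. Working out the expression ((-4 ⊕ 0) ⊕ (5 ⊗ -1)) gives -4.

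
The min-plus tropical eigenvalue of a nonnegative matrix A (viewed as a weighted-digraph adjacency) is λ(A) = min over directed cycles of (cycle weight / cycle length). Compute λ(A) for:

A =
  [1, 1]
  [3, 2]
λ(A) = 1

Enumerate directed cycles and compute their means (weight / length). Sample:
  cycle 0 → 0: weight = 1, length = 1, mean = 1/1 ≈ 1.000
  cycle 1 → 1: weight = 2, length = 1, mean = 2/1 ≈ 2.000
  cycle 0 → 1 → 0: weight = 4, length = 2, mean = 4/2 ≈ 2.000
  cycle 1 → 0 → 1: weight = 4, length = 2, mean = 4/2 ≈ 2.000
Minimum mean = 1.000, attained e.g. along the cycle 0 → 0 with weight 1 and length 1. So λ(A) = 1/1 = 1.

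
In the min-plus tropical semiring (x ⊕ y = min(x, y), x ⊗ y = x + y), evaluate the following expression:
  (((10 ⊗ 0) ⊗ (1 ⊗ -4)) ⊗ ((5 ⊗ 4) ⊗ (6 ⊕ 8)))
(((10 ⊗ 0) ⊗ (1 ⊗ -4)) ⊗ ((5 ⊗ 4) ⊗ (6 ⊕ 8))) = 22

Expand innermost to outermost. Recall ⊕ takes the minimum of its arguments and ⊗ takes their sum. Working out the expression (((10 ⊗ 0) ⊗ (1 ⊗ -4)) ⊗ ((5 ⊗ 4) ⊗ (6 ⊕ 8))) gives 22.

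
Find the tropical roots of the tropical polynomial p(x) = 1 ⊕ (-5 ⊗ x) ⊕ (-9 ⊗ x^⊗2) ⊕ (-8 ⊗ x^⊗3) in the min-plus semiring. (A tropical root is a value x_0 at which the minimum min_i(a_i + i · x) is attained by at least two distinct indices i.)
Roots: {-1, 4, 6}

Each tropical root is a break point of the lower envelope of the lines y = a_i + i · x (there are 4 lines, with slopes 0, 1, ..., 3). Only the lines that attain the minimum somewhere contribute to roots; other lines are dominated. Here the surviving (envelope) indices are i = 3, i = 2, i = 1, i = 0.
Intersections between consecutive envelope lines give the roots: for adjacent envelope indices i < j the intersection is x = (a_i − a_j) / (j − i). Reading off the sorted break points: {-1, 4, 6}.
Verification: at each break x_0, at least two indices attain the minimum of min_i(a_i + i · x_0).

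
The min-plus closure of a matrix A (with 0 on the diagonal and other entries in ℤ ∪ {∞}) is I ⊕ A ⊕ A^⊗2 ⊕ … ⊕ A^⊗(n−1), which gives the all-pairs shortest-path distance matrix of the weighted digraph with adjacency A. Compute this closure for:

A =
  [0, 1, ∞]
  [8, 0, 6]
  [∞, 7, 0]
Closure =
  [0, 1, 7]
  [8, 0, 6]
  [15, 7, 0]

This is the Floyd-Warshall all-pairs shortest-path computation. For each intermediate vertex k = 0, 1, …, 2, update dist[i][j] ← min(dist[i][j], dist[i][k] + dist[k][j]). The final matrix gives, for each (i, j), the minimum total weight of any directed path from i to j (possibly empty when i = j).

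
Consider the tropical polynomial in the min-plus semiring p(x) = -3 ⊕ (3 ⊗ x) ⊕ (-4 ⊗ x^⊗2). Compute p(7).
p(7) = -3

A tropical monomial a ⊗ x^⊗i evaluates to a + i · x. Evaluating each term at x = 7:
  Term 0 contributes -3 + 0 · 7 = -3
  Term 1 contributes 3 + 1 · 7 = 10
  Term 2 contributes -4 + 2 · 7 = 10
p(7) = ⊕ of these = min[-3, 10, 10] = -3.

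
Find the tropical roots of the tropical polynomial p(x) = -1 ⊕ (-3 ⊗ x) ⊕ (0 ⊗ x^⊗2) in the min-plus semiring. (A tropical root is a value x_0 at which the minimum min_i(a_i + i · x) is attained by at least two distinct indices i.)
Roots: {-3, 2}

Each tropical root is a break point of the lower envelope of the lines y = a_i + i · x (there are 3 lines, with slopes 0, 1, ..., 2). Only the lines that attain the minimum somewhere contribute to roots; other lines are dominated. Here the surviving (envelope) indices are i = 2, i = 1, i = 0.
Intersections between consecutive envelope lines give the roots: for adjacent envelope indices i < j the intersection is x = (a_i − a_j) / (j − i). Reading off the sorted break points: {-3, 2}.
Verification: at each break x_0, at least two indices attain the minimum of min_i(a_i + i · x_0).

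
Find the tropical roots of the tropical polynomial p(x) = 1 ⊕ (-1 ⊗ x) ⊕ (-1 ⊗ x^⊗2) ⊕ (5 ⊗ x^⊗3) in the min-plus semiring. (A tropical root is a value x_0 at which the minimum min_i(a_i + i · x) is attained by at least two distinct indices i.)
Roots: {-6, 0, 2}

Each tropical root is a break point of the lower envelope of the lines y = a_i + i · x (there are 4 lines, with slopes 0, 1, ..., 3). Only the lines that attain the minimum somewhere contribute to roots; other lines are dominated. Here the surviving (envelope) indices are i = 3, i = 2, i = 1, i = 0.
Intersections between consecutive envelope lines give the roots: for adjacent envelope indices i < j the intersection is x = (a_i − a_j) / (j − i). Reading off the sorted break points: {-6, 0, 2}.
Verification: at each break x_0, at least two indices attain the minimum of min_i(a_i + i · x_0).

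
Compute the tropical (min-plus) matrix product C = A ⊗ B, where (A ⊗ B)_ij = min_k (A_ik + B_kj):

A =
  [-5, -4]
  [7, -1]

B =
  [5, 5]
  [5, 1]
A ⊗ B =
  [0, -3]
  [4, 0]

Apply the min-plus product entry-by-entry:
  C[0][0] = min over k of (A[0][0] + B[0][0] = -5 + 5 = 0, A[0][1] + B[1][0] = -4 + 5 = 1) = 0 (attained at k = 0)
  C[0][1] = min over k of (A[0][0] + B[0][1] = -5 + 5 = 0, A[0][1] + B[1][1] = -4 + 1 = -3) = -3 (attained at k = 1)
  C[1][0] = min over k of (A[1][0] + B[0][0] = 7 + 5 = 12, A[1][1] + B[1][0] = -1 + 5 = 4) = 4 (attained at k = 1)
  C[1][1] = min over k of (A[1][0] + B[0][1] = 7 + 5 = 12, A[1][1] + B[1][1] = -1 + 1 = 0) = 0 (attained at k = 1)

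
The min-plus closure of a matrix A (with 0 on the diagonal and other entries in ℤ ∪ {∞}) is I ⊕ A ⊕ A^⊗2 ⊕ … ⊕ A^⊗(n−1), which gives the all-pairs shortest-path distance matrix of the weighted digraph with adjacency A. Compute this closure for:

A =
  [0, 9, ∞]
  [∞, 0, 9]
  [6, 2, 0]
Closure =
  [0, 9, 18]
  [15, 0, 9]
  [6, 2, 0]

This is the Floyd-Warshall all-pairs shortest-path computation. For each intermediate vertex k = 0, 1, …, 2, update dist[i][j] ← min(dist[i][j], dist[i][k] + dist[k][j]). The final matrix gives, for each (i, j), the minimum total weight of any directed path from i to j (possibly empty when i = j).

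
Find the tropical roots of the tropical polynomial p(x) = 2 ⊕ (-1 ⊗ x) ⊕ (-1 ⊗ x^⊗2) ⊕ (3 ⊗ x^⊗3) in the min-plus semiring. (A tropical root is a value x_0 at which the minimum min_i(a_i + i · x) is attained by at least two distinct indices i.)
Roots: {-4, 0, 3}

Each tropical root is a break point of the lower envelope of the lines y = a_i + i · x (there are 4 lines, with slopes 0, 1, ..., 3). Only the lines that attain the minimum somewhere contribute to roots; other lines are dominated. Here the surviving (envelope) indices are i = 3, i = 2, i = 1, i = 0.
Intersections between consecutive envelope lines give the roots: for adjacent envelope indices i < j the intersection is x = (a_i − a_j) / (j − i). Reading off the sorted break points: {-4, 0, 3}.
Verification: at each break x_0, at least two indices attain the minimum of min_i(a_i + i · x_0).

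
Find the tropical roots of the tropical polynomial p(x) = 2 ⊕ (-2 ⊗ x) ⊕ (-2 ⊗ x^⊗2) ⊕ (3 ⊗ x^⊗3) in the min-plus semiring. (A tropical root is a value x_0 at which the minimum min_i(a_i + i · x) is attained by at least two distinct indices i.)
Roots: {-5, 0, 4}

Each tropical root is a break point of the lower envelope of the lines y = a_i + i · x (there are 4 lines, with slopes 0, 1, ..., 3). Only the lines that attain the minimum somewhere contribute to roots; other lines are dominated. Here the surviving (envelope) indices are i = 3, i = 2, i = 1, i = 0.
Intersections between consecutive envelope lines give the roots: for adjacent envelope indices i < j the intersection is x = (a_i − a_j) / (j − i). Reading off the sorted break points: {-5, 0, 4}.
Verification: at each break x_0, at least two indices attain the minimum of min_i(a_i + i · x_0).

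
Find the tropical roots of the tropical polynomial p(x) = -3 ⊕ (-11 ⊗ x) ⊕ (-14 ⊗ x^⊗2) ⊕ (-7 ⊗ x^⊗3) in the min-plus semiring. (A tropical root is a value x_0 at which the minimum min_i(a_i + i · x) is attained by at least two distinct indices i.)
Roots: {-7, 3, 8}

Each tropical root is a break point of the lower envelope of the lines y = a_i + i · x (there are 4 lines, with slopes 0, 1, ..., 3). Only the lines that attain the minimum somewhere contribute to roots; other lines are dominated. Here the surviving (envelope) indices are i = 3, i = 2, i = 1, i = 0.
Intersections between consecutive envelope lines give the roots: for adjacent envelope indices i < j the intersection is x = (a_i − a_j) / (j − i). Reading off the sorted break points: {-7, 3, 8}.
Verification: at each break x_0, at least two indices attain the minimum of min_i(a_i + i · x_0).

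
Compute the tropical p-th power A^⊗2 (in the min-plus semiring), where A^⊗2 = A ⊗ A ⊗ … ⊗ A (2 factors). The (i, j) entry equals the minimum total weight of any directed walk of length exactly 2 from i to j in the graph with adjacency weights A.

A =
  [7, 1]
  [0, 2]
A^⊗2 =
  [1, 3]
  [2, 1]

Each entry (A^⊗2)_ij equals the minimum over all length-2 walks i = v_0 → v_1 → … → v_2 = j of Σ_t A[v_t][v_{t+1}]. For example, for (i, j) = (0, 1) we minimise over 2 possible intermediate vertex sequences; the minimum is 3, attained along the walk 0 → 1 → 1.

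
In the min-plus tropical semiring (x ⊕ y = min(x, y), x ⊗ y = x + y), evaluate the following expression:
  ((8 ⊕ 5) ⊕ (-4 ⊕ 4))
((8 ⊕ 5) ⊕ (-4 ⊕ 4)) = -4

Expand innermost to outermost. Recall ⊕ takes the minimum of its arguments and ⊗ takes their sum. Working out the expression ((8 ⊕ 5) ⊕ (-4 ⊕ 4)) gives -4.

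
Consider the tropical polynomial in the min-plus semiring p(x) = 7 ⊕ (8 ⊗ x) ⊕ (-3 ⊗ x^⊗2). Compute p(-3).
p(-3) = -9

A tropical monomial a ⊗ x^⊗i evaluates to a + i · x. Evaluating each term at x = -3:
  Term 0 contributes 7 + 0 · -3 = 7
  Term 1 contributes 8 + 1 · -3 = 5
  Term 2 contributes -3 + 2 · -3 = -9
p(-3) = ⊕ of these = min[7, 5, -9] = -9.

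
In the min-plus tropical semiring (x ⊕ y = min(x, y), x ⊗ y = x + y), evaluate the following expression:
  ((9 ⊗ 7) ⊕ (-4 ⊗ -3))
((9 ⊗ 7) ⊕ (-4 ⊗ -3)) = -7

Expand innermost to outermost. Recall ⊕ takes the minimum of its arguments and ⊗ takes their sum. Working out the expression ((9 ⊗ 7) ⊕ (-4 ⊗ -3)) gives -7.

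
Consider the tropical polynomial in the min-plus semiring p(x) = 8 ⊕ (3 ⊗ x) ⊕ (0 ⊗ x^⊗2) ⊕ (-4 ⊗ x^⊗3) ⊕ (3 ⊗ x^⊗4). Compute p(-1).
p(-1) = -7

A tropical monomial a ⊗ x^⊗i evaluates to a + i · x. Evaluating each term at x = -1:
  Term 0 contributes 8 + 0 · -1 = 8
  Term 1 contributes 3 + 1 · -1 = 2
  Term 2 contributes 0 + 2 · -1 = -2
  Term 3 contributes -4 + 3 · -1 = -7
  Term 4 contributes 3 + 4 · -1 = -1
p(-1) = ⊕ of these = min[8, 2, -2, -7, -1] = -7.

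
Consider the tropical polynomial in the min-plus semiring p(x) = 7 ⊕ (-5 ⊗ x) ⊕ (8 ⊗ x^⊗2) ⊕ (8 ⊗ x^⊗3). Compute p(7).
p(7) = 2

A tropical monomial a ⊗ x^⊗i evaluates to a + i · x. Evaluating each term at x = 7:
  Term 0 contributes 7 + 0 · 7 = 7
  Term 1 contributes -5 + 1 · 7 = 2
  Term 2 contributes 8 + 2 · 7 = 22
  Term 3 contributes 8 + 3 · 7 = 29
p(7) = ⊕ of these = min[7, 2, 22, 29] = 2.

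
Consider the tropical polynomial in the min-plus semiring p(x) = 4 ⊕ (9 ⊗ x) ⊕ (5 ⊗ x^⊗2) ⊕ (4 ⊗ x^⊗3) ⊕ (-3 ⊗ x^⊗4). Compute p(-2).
p(-2) = -11

A tropical monomial a ⊗ x^⊗i evaluates to a + i · x. Evaluating each term at x = -2:
  Term 0 contributes 4 + 0 · -2 = 4
  Term 1 contributes 9 + 1 · -2 = 7
  Term 2 contributes 5 + 2 · -2 = 1
  Term 3 contributes 4 + 3 · -2 = -2
  Term 4 contributes -3 + 4 · -2 = -11
p(-2) = ⊕ of these = min[4, 7, 1, -2, -11] = -11.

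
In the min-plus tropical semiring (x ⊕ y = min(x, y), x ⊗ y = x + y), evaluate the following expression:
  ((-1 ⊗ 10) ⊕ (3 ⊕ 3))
((-1 ⊗ 10) ⊕ (3 ⊕ 3)) = 3

Expand innermost to outermost. Recall ⊕ takes the minimum of its arguments and ⊗ takes their sum. Working out the expression ((-1 ⊗ 10) ⊕ (3 ⊕ 3)) gives 3.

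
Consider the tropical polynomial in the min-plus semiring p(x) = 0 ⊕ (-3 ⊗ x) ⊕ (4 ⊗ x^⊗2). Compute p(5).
p(5) = 0

A tropical monomial a ⊗ x^⊗i evaluates to a + i · x. Evaluating each term at x = 5:
  Term 0 contributes 0 + 0 · 5 = 0
  Term 1 contributes -3 + 1 · 5 = 2
  Term 2 contributes 4 + 2 · 5 = 14
p(5) = ⊕ of these = min[0, 2, 14] = 0.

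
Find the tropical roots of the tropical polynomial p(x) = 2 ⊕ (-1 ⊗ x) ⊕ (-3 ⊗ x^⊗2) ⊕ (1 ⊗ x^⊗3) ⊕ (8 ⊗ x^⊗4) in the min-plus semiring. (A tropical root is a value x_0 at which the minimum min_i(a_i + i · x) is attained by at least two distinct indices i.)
Roots: {-7, -4, 2, 3}

Each tropical root is a break point of the lower envelope of the lines y = a_i + i · x (there are 5 lines, with slopes 0, 1, ..., 4). Only the lines that attain the minimum somewhere contribute to roots; other lines are dominated. Here the surviving (envelope) indices are i = 4, i = 3, i = 2, i = 1, i = 0.
Intersections between consecutive envelope lines give the roots: for adjacent envelope indices i < j the intersection is x = (a_i − a_j) / (j − i). Reading off the sorted break points: {-7, -4, 2, 3}.
Verification: at each break x_0, at least two indices attain the minimum of min_i(a_i + i · x_0).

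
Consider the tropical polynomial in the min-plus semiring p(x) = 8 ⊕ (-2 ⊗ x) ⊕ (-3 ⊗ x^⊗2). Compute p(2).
p(2) = 0

A tropical monomial a ⊗ x^⊗i evaluates to a + i · x. Evaluating each term at x = 2:
  Term 0 contributes 8 + 0 · 2 = 8
  Term 1 contributes -2 + 1 · 2 = 0
  Term 2 contributes -3 + 2 · 2 = 1
p(2) = ⊕ of these = min[8, 0, 1] = 0.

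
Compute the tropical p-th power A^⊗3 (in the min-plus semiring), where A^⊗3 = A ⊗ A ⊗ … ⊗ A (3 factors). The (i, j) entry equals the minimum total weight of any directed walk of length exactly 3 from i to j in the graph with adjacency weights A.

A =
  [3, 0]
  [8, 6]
A^⊗3 =
  [9, 6]
  [14, 11]

Each entry (A^⊗3)_ij equals the minimum over all length-3 walks i = v_0 → v_1 → … → v_3 = j of Σ_t A[v_t][v_{t+1}]. For example, for (i, j) = (0, 1) we minimise over 4 possible intermediate vertex sequences; the minimum is 6, attained along the walk 0 → 0 → 0 → 1.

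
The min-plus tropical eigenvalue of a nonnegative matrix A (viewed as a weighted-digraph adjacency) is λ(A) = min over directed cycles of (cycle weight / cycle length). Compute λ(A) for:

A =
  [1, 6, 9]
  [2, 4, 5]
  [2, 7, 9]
λ(A) = 1

Enumerate directed cycles and compute their means (weight / length). Sample:
  cycle 0 → 0: weight = 1, length = 1, mean = 1/1 ≈ 1.000
  cycle 1 → 1: weight = 4, length = 1, mean = 4/1 ≈ 4.000
  cycle 2 → 2: weight = 9, length = 1, mean = 9/1 ≈ 9.000
  cycle 0 → 1 → 0: weight = 8, length = 2, mean = 8/2 ≈ 4.000
  cycle 0 → 2 → 0: weight = 11, length = 2, mean = 11/2 ≈ 5.500
  cycle 1 → 0 → 1: weight = 8, length = 2, mean = 8/2 ≈ 4.000
Minimum mean = 1.000, attained e.g. along the cycle 0 → 0 with weight 1 and length 1. So λ(A) = 1/1 = 1.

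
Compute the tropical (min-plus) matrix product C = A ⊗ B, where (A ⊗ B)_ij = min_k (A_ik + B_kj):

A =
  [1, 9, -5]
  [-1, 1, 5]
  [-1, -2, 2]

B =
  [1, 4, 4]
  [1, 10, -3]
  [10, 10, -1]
A ⊗ B =
  [2, 5, -6]
  [0, 3, -2]
  [-1, 3, -5]

Apply the min-plus product entry-by-entry:
  C[0][0] = min over k of (A[0][0] + B[0][0] = 1 + 1 = 2, A[0][1] + B[1][0] = 9 + 1 = 10, A[0][2] + B[2][0] = -5 + 10 = 5) = 2 (attained at k = 0)
  C[0][1] = min over k of (A[0][0] + B[0][1] = 1 + 4 = 5, A[0][1] + B[1][1] = 9 + 10 = 19, A[0][2] + B[2][1] = -5 + 10 = 5) = 5 (attained at k = 0)
  C[0][2] = min over k of (A[0][0] + B[0][2] = 1 + 4 = 5, A[0][1] + B[1][2] = 9 + -3 = 6, A[0][2] + B[2][2] = -5 + -1 = -6) = -6 (attained at k = 2)
  C[1][0] = min over k of (A[1][0] + B[0][0] = -1 + 1 = 0, A[1][1] + B[1][0] = 1 + 1 = 2, A[1][2] + B[2][0] = 5 + 10 = 15) = 0 (attained at k = 0)
  C[1][1] = min over k of (A[1][0] + B[0][1] = -1 + 4 = 3, A[1][1] + B[1][1] = 1 + 10 = 11, A[1][2] + B[2][1] = 5 + 10 = 15) = 3 (attained at k = 0)
  C[1][2] = min over k of (A[1][0] + B[0][2] = -1 + 4 = 3, A[1][1] + B[1][2] = 1 + -3 = -2, A[1][2] + B[2][2] = 5 + -1 = 4) = -2 (attained at k = 1)
  C[2][0] = min over k of (A[2][0] + B[0][0] = -1 + 1 = 0, A[2][1] + B[1][0] = -2 + 1 = -1, A[2][2] + B[2][0] = 2 + 10 = 12) = -1 (attained at k = 1)
  C[2][1] = min over k of (A[2][0] + B[0][1] = -1 + 4 = 3, A[2][1] + B[1][1] = -2 + 10 = 8, A[2][2] + B[2][1] = 2 + 10 = 12) = 3 (attained at k = 0)
  C[2][2] = min over k of (A[2][0] + B[0][2] = -1 + 4 = 3, A[2][1] + B[1][2] = -2 + -3 = -5, A[2][2] + B[2][2] = 2 + -1 = 1) = -5 (attained at k = 1)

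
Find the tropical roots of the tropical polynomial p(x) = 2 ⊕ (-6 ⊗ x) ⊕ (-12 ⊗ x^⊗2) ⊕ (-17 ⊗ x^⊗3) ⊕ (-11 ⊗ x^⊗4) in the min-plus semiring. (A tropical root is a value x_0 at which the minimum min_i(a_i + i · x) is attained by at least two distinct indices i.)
Roots: {-6, 5, 6, 8}

Each tropical root is a break point of the lower envelope of the lines y = a_i + i · x (there are 5 lines, with slopes 0, 1, ..., 4). Only the lines that attain the minimum somewhere contribute to roots; other lines are dominated. Here the surviving (envelope) indices are i = 4, i = 3, i = 2, i = 1, i = 0.
Intersections between consecutive envelope lines give the roots: for adjacent envelope indices i < j the intersection is x = (a_i − a_j) / (j − i). Reading off the sorted break points: {-6, 5, 6, 8}.
Verification: at each break x_0, at least two indices attain the minimum of min_i(a_i + i · x_0).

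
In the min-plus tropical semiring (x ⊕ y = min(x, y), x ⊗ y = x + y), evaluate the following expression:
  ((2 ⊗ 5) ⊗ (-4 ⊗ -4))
((2 ⊗ 5) ⊗ (-4 ⊗ -4)) = -1

Expand innermost to outermost. Recall ⊕ takes the minimum of its arguments and ⊗ takes their sum. Working out the expression ((2 ⊗ 5) ⊗ (-4 ⊗ -4)) gives -1.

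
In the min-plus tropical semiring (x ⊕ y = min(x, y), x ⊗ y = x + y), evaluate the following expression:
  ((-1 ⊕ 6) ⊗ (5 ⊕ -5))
((-1 ⊕ 6) ⊗ (5 ⊕ -5)) = -6

Expand innermost to outermost. Recall ⊕ takes the minimum of its arguments and ⊗ takes their sum. Working out the expression ((-1 ⊕ 6) ⊗ (5 ⊕ -5)) gives -6.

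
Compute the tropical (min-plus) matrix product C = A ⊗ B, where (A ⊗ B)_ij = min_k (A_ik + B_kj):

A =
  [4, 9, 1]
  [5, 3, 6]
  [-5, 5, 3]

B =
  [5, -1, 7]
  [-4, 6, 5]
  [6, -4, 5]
A ⊗ B =
  [5, -3, 6]
  [-1, 2, 8]
  [0, -6, 2]

Apply the min-plus product entry-by-entry:
  C[0][0] = min over k of (A[0][0] + B[0][0] = 4 + 5 = 9, A[0][1] + B[1][0] = 9 + -4 = 5, A[0][2] + B[2][0] = 1 + 6 = 7) = 5 (attained at k = 1)
  C[0][1] = min over k of (A[0][0] + B[0][1] = 4 + -1 = 3, A[0][1] + B[1][1] = 9 + 6 = 15, A[0][2] + B[2][1] = 1 + -4 = -3) = -3 (attained at k = 2)
  C[0][2] = min over k of (A[0][0] + B[0][2] = 4 + 7 = 11, A[0][1] + B[1][2] = 9 + 5 = 14, A[0][2] + B[2][2] = 1 + 5 = 6) = 6 (attained at k = 2)
  C[1][0] = min over k of (A[1][0] + B[0][0] = 5 + 5 = 10, A[1][1] + B[1][0] = 3 + -4 = -1, A[1][2] + B[2][0] = 6 + 6 = 12) = -1 (attained at k = 1)
  C[1][1] = min over k of (A[1][0] + B[0][1] = 5 + -1 = 4, A[1][1] + B[1][1] = 3 + 6 = 9, A[1][2] + B[2][1] = 6 + -4 = 2) = 2 (attained at k = 2)
  C[1][2] = min over k of (A[1][0] + B[0][2] = 5 + 7 = 12, A[1][1] + B[1][2] = 3 + 5 = 8, A[1][2] + B[2][2] = 6 + 5 = 11) = 8 (attained at k = 1)
  C[2][0] = min over k of (A[2][0] + B[0][0] = -5 + 5 = 0, A[2][1] + B[1][0] = 5 + -4 = 1, A[2][2] + B[2][0] = 3 + 6 = 9) = 0 (attained at k = 0)
  C[2][1] = min over k of (A[2][0] + B[0][1] = -5 + -1 = -6, A[2][1] + B[1][1] = 5 + 6 = 11, A[2][2] + B[2][1] = 3 + -4 = -1) = -6 (attained at k = 0)
  C[2][2] = min over k of (A[2][0] + B[0][2] = -5 + 7 = 2, A[2][1] + B[1][2] = 5 + 5 = 10, A[2][2] + B[2][2] = 3 + 5 = 8) = 2 (attained at k = 0)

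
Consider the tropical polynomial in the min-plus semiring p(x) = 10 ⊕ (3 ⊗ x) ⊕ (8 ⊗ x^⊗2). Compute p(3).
p(3) = 6

A tropical monomial a ⊗ x^⊗i evaluates to a + i · x. Evaluating each term at x = 3:
  Term 0 contributes 10 + 0 · 3 = 10
  Term 1 contributes 3 + 1 · 3 = 6
  Term 2 contributes 8 + 2 · 3 = 14
p(3) = ⊕ of these = min[10, 6, 14] = 6.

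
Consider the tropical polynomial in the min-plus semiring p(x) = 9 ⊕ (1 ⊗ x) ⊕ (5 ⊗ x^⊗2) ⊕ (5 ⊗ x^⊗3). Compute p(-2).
p(-2) = -1

A tropical monomial a ⊗ x^⊗i evaluates to a + i · x. Evaluating each term at x = -2:
  Term 0 contributes 9 + 0 · -2 = 9
  Term 1 contributes 1 + 1 · -2 = -1
  Term 2 contributes 5 + 2 · -2 = 1
  Term 3 contributes 5 + 3 · -2 = -1
p(-2) = ⊕ of these = min[9, -1, 1, -1] = -1.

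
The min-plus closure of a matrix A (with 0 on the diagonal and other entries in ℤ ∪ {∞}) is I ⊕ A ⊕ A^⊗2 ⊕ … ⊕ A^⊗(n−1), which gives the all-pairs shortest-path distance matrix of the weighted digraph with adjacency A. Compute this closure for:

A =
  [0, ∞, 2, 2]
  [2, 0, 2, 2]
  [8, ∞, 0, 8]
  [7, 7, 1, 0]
Closure =
  [0, 9, 2, 2]
  [2, 0, 2, 2]
  [8, 15, 0, 8]
  [7, 7, 1, 0]

This is the Floyd-Warshall all-pairs shortest-path computation. For each intermediate vertex k = 0, 1, …, 3, update dist[i][j] ← min(dist[i][j], dist[i][k] + dist[k][j]). The final matrix gives, for each (i, j), the minimum total weight of any directed path from i to j (possibly empty when i = j).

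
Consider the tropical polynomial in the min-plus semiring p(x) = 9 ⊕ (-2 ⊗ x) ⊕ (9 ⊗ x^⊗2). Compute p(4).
p(4) = 2

A tropical monomial a ⊗ x^⊗i evaluates to a + i · x. Evaluating each term at x = 4:
  Term 0 contributes 9 + 0 · 4 = 9
  Term 1 contributes -2 + 1 · 4 = 2
  Term 2 contributes 9 + 2 · 4 = 17
p(4) = ⊕ of these = min[9, 2, 17] = 2.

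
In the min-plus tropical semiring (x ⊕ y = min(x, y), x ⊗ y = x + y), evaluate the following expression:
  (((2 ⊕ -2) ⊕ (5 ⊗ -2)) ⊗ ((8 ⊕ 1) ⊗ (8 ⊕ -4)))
(((2 ⊕ -2) ⊕ (5 ⊗ -2)) ⊗ ((8 ⊕ 1) ⊗ (8 ⊕ -4))) = -5

Expand innermost to outermost. Recall ⊕ takes the minimum of its arguments and ⊗ takes their sum. Working out the expression (((2 ⊕ -2) ⊕ (5 ⊗ -2)) ⊗ ((8 ⊕ 1) ⊗ (8 ⊕ -4))) gives -5.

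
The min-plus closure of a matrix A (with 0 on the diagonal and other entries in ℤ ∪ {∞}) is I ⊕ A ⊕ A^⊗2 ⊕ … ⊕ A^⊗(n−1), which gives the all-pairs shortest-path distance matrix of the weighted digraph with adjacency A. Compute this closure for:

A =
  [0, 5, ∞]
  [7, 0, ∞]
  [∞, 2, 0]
Closure =
  [0, 5, ∞]
  [7, 0, ∞]
  [9, 2, 0]

This is the Floyd-Warshall all-pairs shortest-path computation. For each intermediate vertex k = 0, 1, …, 2, update dist[i][j] ← min(dist[i][j], dist[i][k] + dist[k][j]). The final matrix gives, for each (i, j), the minimum total weight of any directed path from i to j (possibly empty when i = j).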